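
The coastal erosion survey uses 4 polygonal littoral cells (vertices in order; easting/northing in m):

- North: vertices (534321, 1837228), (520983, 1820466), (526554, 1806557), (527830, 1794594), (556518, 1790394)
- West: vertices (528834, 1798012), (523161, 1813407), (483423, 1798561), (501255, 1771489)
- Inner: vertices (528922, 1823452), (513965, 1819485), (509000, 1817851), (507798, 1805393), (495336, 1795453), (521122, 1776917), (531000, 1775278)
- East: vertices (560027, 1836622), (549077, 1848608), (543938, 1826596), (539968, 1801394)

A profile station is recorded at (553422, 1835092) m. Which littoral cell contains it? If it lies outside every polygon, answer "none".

Cast a ray rightward from (553422, 1835092). For each polygon, the edges (by vertex number in listed order) whose endpoints lie on opposite sides of northing = 1835092, where each meets that height, and whether that is right or left of the point:
North: 1–2 at easting≈532621.3 (left), 5–1 at easting≈535333.4 (left) → 0 crossings.
West: no edge straddles that height → 0 crossings.
Inner: no edge straddles that height → 0 crossings.
East: 2–3 at easting≈545921.5 (left), 4–1 at easting≈559155.8 (right) → 1 crossing.
Only East has an odd count, so the point is inside East.

East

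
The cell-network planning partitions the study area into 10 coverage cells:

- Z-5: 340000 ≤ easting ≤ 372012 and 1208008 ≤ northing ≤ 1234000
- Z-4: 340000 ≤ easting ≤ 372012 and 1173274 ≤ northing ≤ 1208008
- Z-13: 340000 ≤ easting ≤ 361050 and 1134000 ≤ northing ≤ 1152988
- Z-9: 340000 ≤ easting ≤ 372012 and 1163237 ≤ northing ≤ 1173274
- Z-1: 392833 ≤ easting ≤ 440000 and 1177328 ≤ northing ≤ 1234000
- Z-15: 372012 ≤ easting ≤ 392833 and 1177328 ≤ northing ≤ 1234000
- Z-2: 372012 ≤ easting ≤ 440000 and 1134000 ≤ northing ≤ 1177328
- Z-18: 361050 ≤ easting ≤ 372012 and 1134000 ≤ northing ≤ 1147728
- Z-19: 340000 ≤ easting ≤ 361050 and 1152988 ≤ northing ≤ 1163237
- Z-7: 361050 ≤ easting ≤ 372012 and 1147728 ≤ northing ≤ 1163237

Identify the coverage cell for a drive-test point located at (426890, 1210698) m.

The point has easting = 426890 and northing = 1210698.
Only Z-1 satisfies 392833 ≤ easting ≤ 440000 and 1177328 ≤ northing ≤ 1234000.

Z-1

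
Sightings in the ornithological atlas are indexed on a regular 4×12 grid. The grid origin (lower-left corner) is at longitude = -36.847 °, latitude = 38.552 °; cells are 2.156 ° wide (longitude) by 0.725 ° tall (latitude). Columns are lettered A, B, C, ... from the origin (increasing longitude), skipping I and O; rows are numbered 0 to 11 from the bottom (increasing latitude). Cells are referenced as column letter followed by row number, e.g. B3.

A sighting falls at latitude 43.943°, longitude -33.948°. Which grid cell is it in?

Column index: ⌊(-33.948 − -36.847) / 2.156⌋ = ⌊1.345⌋ = 1 → column B
Row offset from origin: ⌊(43.943 − 38.552) / 0.725⌋ = ⌊7.436⌋ = 7 → row 7

B7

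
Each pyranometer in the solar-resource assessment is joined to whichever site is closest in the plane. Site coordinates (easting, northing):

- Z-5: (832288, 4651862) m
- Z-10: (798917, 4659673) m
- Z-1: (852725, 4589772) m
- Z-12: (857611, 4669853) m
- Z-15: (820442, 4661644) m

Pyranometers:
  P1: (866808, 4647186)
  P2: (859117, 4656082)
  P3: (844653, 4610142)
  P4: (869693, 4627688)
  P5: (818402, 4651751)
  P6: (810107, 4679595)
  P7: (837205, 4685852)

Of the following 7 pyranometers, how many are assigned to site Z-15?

2

P1 → Z-12
P2 → Z-12
P3 → Z-1
P4 → Z-1
P5 → Z-15
P6 → Z-15
P7 → Z-12
2 of the 7 go to Z-15.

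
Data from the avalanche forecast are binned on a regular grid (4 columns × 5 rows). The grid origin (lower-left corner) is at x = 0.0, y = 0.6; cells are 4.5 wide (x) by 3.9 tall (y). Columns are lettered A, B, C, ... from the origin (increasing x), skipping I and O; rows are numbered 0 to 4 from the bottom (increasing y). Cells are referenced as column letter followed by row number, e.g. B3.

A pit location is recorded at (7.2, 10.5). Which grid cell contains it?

Column index: ⌊(7.2 − 0.0) / 4.5⌋ = ⌊1.600⌋ = 1 → column B
Row offset from origin: ⌊(10.5 − 0.6) / 3.9⌋ = ⌊2.538⌋ = 2 → row 2

B2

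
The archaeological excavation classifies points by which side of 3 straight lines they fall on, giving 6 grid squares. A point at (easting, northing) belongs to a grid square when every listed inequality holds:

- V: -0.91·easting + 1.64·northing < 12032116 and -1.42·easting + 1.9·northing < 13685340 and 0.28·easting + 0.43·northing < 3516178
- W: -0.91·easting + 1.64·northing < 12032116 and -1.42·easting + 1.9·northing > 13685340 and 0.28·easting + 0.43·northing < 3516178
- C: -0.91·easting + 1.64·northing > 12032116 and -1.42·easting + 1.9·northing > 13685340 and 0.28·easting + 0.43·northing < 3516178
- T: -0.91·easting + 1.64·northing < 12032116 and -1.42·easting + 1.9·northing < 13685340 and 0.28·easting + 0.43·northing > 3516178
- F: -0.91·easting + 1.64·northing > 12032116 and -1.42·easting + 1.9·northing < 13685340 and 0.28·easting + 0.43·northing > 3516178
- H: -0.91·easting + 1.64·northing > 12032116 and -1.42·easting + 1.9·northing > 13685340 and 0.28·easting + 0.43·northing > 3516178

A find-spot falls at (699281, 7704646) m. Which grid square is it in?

V

-0.91·699281 + 1.64·7704646 = 11999273.730, which is < 12032116
-1.42·699281 + 1.9·7704646 = 13645848.380, which is < 13685340
0.28·699281 + 0.43·7704646 = 3508796.460, which is < 3516178
This sign pattern matches V.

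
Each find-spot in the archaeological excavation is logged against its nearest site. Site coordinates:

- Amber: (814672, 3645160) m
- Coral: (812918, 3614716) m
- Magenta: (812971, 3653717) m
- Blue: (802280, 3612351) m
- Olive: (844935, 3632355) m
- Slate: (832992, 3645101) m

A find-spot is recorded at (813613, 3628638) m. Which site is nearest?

Squared distances to each site:
Amber: 274097965.000; Coral: 194305109.000; Magenta: 629368405.000; Blue: 393703258.000; Olive: 994883773.000; Slate: 646576010.000.
Minimum at Coral.

Coral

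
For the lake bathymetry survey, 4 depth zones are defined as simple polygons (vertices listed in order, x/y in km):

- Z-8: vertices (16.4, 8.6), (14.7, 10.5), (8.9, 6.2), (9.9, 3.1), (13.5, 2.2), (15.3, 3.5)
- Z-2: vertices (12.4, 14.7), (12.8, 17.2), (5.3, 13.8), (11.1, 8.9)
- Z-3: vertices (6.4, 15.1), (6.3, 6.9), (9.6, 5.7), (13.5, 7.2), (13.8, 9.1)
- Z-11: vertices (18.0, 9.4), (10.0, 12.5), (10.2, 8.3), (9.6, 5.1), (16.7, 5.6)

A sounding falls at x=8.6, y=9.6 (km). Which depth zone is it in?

Cast a ray rightward from (8.6, 9.6). For each polygon, the edges (by vertex number in listed order) whose endpoints lie on opposite sides of y = 9.6, where each meets that height, and whether that is right or left of the point:
Z-8: 1–2 at x≈15.51 (right), 2–3 at x≈13.49 (right) → 2 crossings.
Z-2: 3–4 at x≈10.27 (right), 4–1 at x≈11.26 (right) → 2 crossings.
Z-3: 1–2 at x≈6.33 (left), 5–1 at x≈13.18 (right) → 1 crossing.
Z-11: 1–2 at x≈17.48 (right), 2–3 at x≈10.14 (right) → 2 crossings.
Only Z-3 has an odd count, so the point is inside Z-3.

Z-3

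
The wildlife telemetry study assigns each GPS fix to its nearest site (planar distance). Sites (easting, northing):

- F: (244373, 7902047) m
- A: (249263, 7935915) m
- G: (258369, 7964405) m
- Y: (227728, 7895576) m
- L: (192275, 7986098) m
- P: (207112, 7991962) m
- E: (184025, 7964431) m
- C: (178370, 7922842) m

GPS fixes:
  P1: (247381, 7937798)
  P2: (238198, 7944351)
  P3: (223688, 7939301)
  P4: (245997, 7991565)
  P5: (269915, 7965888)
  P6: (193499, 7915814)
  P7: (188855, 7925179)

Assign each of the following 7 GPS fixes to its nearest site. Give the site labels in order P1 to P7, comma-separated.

P1 → A (d²=7087613.00)
P2 → A (d²=193600321.00)
P3 → A (d²=665545621.00)
P4 → G (d²=890731984.00)
P5 → G (d²=135509405.00)
P6 → C (d²=278279425.00)
P7 → C (d²=115396794.00)

A, A, A, G, G, C, C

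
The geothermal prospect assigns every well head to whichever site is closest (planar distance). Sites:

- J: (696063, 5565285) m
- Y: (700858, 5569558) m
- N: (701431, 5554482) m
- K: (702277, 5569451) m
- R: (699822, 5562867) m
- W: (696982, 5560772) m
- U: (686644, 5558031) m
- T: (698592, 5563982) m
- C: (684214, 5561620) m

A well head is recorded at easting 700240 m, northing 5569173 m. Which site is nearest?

Y

Squared distances to each site:
J: 32563873.000; Y: 530149.000; N: 217243962.000; K: 4226653.000; R: 39940360.000; W: 81191365.000; U: 308995380.000; T: 29662385.000; C: 313880485.000.
Minimum at Y.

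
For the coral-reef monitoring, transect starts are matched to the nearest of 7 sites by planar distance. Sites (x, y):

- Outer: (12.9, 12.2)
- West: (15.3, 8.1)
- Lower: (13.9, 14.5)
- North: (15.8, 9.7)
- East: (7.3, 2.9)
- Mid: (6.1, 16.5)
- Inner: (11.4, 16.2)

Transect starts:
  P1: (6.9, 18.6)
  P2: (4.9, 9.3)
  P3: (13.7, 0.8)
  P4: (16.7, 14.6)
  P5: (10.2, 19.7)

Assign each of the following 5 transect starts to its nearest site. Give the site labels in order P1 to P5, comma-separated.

Mid, East, East, Lower, Inner

P1 → Mid (d²=5.05)
P2 → East (d²=46.72)
P3 → East (d²=45.37)
P4 → Lower (d²=7.85)
P5 → Inner (d²=13.69)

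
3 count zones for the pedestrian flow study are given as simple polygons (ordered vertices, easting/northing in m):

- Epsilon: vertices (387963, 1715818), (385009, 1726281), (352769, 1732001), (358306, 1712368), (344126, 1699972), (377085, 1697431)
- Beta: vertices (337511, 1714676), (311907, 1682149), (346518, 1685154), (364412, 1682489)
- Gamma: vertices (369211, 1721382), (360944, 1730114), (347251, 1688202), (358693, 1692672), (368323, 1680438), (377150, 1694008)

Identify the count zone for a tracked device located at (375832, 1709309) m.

Cast a ray rightward from (375832, 1709309). For each polygon, the edges (by vertex number in listed order) whose endpoints lie on opposite sides of northing = 1709309, where each meets that height, and whether that is right or left of the point:
Epsilon: 4–5 at easting≈354806.8 (left), 6–1 at easting≈384112.2 (right) → 1 crossing.
Beta: 1–2 at easting≈333286.3 (left), 4–1 at easting≈341996.6 (left) → 0 crossings.
Gamma: 2–3 at easting≈354146.8 (left), 6–1 at easting≈372712.4 (left) → 0 crossings.
Only Epsilon has an odd count, so the point is inside Epsilon.

Epsilon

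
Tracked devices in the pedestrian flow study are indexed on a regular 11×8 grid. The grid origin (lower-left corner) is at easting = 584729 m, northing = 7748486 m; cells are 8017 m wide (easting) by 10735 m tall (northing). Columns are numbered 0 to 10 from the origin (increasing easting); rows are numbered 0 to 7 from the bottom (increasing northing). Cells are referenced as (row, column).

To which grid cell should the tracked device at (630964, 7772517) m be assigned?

(2, 5)

Column index: ⌊(630964 − 584729) / 8017⌋ = ⌊5.767⌋ = 5
Row offset from origin: ⌊(7772517 − 7748486) / 10735⌋ = ⌊2.239⌋ = 2 → row 2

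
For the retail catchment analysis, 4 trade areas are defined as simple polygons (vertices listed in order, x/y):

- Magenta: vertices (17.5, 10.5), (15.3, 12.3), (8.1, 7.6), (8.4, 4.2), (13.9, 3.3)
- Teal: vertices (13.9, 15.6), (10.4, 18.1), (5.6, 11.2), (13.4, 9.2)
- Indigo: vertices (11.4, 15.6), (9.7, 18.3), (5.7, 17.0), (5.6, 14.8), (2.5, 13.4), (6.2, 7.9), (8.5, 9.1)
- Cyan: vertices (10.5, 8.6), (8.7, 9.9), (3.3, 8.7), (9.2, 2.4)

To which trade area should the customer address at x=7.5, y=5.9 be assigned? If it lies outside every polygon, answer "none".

Cast a ray rightward from (7.5, 5.9). For each polygon, the edges (by vertex number in listed order) whose endpoints lie on opposite sides of y = 5.9, where each meets that height, and whether that is right or left of the point:
Magenta: 3–4 at x≈8.25 (right), 5–1 at x≈15.20 (right) → 2 crossings.
Teal: no edge straddles that height → 0 crossings.
Indigo: no edge straddles that height → 0 crossings.
Cyan: 3–4 at x≈5.92 (left), 4–1 at x≈9.93 (right) → 1 crossing.
Only Cyan has an odd count, so the point is inside Cyan.

Cyan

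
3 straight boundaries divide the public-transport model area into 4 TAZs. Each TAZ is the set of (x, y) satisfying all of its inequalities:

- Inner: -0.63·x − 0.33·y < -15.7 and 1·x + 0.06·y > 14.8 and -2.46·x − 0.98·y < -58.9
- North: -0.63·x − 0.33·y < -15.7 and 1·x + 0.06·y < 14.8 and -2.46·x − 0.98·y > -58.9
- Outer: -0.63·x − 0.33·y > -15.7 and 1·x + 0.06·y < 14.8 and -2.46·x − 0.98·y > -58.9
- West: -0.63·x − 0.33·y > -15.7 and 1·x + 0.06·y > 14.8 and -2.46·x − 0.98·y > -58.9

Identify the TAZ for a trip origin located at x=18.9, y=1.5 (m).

West

-0.63·18.9 − 0.33·1.5 = -12.402, which is > -15.7
1·18.9 + 0.06·1.5 = 18.990, which is > 14.8
-2.46·18.9 − 0.98·1.5 = -47.964, which is > -58.9
This sign pattern matches West.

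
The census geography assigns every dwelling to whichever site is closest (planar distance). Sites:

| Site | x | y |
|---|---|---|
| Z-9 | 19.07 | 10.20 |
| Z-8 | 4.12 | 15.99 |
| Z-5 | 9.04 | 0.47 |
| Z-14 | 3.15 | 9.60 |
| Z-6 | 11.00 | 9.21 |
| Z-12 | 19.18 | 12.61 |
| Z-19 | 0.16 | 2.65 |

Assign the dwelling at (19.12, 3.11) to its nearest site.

Squared distances to each site:
Z-9: 50.271; Z-8: 390.894; Z-5: 108.576; Z-14: 297.161; Z-6: 103.144; Z-12: 90.254; Z-19: 359.693.
Minimum at Z-9.

Z-9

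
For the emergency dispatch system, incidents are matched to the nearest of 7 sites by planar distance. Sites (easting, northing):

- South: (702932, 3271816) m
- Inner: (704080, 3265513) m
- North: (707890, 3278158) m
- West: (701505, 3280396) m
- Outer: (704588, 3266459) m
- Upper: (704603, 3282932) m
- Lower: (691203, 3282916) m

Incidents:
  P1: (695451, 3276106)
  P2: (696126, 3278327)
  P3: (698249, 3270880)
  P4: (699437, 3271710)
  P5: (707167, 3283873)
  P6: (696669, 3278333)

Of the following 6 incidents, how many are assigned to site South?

P1 → West
P2 → West
P3 → South
P4 → South
P5 → Upper
P6 → West
2 of the 6 go to South.

2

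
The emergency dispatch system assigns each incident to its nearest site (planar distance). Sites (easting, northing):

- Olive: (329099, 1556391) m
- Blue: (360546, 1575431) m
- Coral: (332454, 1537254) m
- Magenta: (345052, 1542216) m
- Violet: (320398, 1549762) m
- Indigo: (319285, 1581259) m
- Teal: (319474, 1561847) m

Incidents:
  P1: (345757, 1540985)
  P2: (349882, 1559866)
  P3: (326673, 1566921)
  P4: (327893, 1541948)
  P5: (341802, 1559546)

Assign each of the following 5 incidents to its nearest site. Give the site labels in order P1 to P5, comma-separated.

P1 → Magenta (d²=2012386.00)
P2 → Magenta (d²=334851400.00)
P3 → Teal (d²=77571077.00)
P4 → Coral (d²=42836357.00)
P5 → Olive (d²=171320234.00)

Magenta, Magenta, Teal, Coral, Olive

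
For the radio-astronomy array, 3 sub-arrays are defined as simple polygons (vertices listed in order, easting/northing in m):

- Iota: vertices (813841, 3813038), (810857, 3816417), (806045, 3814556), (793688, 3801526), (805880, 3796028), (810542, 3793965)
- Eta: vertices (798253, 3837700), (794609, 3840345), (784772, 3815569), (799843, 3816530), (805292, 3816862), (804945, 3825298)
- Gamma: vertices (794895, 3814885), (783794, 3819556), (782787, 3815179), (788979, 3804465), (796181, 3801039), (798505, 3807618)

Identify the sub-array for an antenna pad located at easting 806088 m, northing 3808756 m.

Iota

Cast a ray rightward from (806088, 3808756). For each polygon, the edges (by vertex number in listed order) whose endpoints lie on opposite sides of northing = 3808756, where each meets that height, and whether that is right or left of the point:
Iota: 3–4 at easting≈800544.6 (left), 6–1 at easting≈813100.4 (right) → 1 crossing.
Eta: no edge straddles that height → 0 crossings.
Gamma: 3–4 at easting≈786499.1 (left), 6–1 at easting≈797939.7 (left) → 0 crossings.
Only Iota has an odd count, so the point is inside Iota.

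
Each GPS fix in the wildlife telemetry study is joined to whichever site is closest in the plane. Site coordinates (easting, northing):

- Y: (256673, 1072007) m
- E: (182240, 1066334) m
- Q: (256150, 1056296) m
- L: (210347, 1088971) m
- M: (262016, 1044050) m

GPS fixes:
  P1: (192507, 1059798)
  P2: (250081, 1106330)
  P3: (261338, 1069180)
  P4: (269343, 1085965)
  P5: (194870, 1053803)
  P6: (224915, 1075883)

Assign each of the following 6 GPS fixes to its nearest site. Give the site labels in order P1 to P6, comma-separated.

P1 → E (d²=148130585.00)
P2 → Y (d²=1221522793.00)
P3 → Y (d²=29754154.00)
P4 → Y (d²=355354664.00)
P5 → E (d²=316542861.00)
P6 → L (d²=383522368.00)

E, Y, Y, Y, E, L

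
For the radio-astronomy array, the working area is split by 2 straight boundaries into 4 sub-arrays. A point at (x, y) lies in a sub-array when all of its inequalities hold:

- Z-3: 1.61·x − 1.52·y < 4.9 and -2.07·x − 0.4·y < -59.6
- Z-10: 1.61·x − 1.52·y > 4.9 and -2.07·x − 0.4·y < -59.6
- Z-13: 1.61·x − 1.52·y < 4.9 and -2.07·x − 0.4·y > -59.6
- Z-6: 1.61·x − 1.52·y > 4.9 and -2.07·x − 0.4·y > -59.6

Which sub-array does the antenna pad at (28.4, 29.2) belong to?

Z-3

1.61·28.4 − 1.52·29.2 = 1.340, which is < 4.9
-2.07·28.4 − 0.4·29.2 = -70.468, which is < -59.6
This sign pattern matches Z-3.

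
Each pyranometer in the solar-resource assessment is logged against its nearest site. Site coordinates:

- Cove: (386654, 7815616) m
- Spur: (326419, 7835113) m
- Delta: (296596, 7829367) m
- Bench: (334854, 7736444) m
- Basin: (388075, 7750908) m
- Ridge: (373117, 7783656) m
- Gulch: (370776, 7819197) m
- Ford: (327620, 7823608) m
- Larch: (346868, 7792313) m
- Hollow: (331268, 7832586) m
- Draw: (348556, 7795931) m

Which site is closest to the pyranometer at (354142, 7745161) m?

Bench

Squared distances to each site:
Cove: 6020937169.000; Spur: 8859927033.000; Delta: 10402192552.000; Bench: 448013033.000; Basin: 1184476498.000; Ridge: 1841915650.000; Gulch: 5758019252.000; Ford: 6857348293.000; Larch: 2276222180.000; Hollow: 8166350501.000; Draw: 2608796296.000.
Minimum at Bench.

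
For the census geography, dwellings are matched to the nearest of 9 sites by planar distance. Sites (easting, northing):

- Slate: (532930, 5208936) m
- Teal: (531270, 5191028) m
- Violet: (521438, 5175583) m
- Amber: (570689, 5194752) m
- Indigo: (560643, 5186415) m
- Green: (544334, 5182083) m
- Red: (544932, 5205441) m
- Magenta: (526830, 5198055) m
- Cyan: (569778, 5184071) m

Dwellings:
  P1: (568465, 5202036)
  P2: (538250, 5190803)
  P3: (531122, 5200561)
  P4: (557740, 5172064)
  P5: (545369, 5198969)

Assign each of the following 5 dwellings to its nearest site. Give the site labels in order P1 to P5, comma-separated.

Amber, Teal, Magenta, Indigo, Red

P1 → Amber (d²=58002832.00)
P2 → Teal (d²=48771025.00)
P3 → Magenta (d²=24701300.00)
P4 → Indigo (d²=214378610.00)
P5 → Red (d²=42077753.00)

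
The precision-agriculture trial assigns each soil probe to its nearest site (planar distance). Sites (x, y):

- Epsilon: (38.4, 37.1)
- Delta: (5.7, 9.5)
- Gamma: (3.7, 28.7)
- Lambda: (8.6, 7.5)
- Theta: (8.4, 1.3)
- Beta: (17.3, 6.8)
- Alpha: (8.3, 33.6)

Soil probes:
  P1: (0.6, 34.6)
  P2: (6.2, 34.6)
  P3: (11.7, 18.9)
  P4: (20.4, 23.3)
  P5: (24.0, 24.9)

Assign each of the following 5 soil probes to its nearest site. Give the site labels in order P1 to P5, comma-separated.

Gamma, Alpha, Delta, Alpha, Alpha

P1 → Gamma (d²=44.42)
P2 → Alpha (d²=5.41)
P3 → Delta (d²=124.36)
P4 → Alpha (d²=252.50)
P5 → Alpha (d²=322.18)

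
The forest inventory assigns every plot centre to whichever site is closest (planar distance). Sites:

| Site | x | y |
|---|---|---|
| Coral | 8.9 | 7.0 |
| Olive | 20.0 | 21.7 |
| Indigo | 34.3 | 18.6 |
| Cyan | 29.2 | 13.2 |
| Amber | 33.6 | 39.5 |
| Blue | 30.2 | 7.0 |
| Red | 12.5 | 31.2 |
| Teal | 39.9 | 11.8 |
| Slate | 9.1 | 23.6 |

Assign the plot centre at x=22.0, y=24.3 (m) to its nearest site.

Olive

Squared distances to each site:
Coral: 470.900; Olive: 10.760; Indigo: 183.780; Cyan: 175.050; Amber: 365.600; Blue: 366.530; Red: 137.860; Teal: 476.660; Slate: 166.900.
Minimum at Olive.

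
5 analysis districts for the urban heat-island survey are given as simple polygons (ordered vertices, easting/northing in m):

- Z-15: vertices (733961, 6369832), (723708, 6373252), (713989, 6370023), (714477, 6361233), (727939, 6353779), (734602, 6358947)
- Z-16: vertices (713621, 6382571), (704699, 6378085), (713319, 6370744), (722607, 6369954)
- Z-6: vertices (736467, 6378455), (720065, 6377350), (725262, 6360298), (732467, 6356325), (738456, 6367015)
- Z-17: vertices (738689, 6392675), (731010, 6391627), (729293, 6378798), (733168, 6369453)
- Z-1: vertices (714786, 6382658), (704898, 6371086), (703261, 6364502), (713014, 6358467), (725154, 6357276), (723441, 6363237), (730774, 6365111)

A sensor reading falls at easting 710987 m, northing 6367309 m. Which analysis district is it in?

Z-1

Cast a ray rightward from (710987, 6367309). For each polygon, the edges (by vertex number in listed order) whose endpoints lie on opposite sides of northing = 6367309, where each meets that height, and whether that is right or left of the point:
Z-15: 3–4 at easting≈714139.7 (right), 6–1 at easting≈734109.6 (right) → 2 crossings.
Z-16: no edge straddles that height → 0 crossings.
Z-6: 2–3 at easting≈723125.2 (right), 5–1 at easting≈738404.9 (right) → 2 crossings.
Z-17: no edge straddles that height → 0 crossings.
Z-1: 2–3 at easting≈703958.9 (left), 7–1 at easting≈728771.3 (right) → 1 crossing.
Only Z-1 has an odd count, so the point is inside Z-1.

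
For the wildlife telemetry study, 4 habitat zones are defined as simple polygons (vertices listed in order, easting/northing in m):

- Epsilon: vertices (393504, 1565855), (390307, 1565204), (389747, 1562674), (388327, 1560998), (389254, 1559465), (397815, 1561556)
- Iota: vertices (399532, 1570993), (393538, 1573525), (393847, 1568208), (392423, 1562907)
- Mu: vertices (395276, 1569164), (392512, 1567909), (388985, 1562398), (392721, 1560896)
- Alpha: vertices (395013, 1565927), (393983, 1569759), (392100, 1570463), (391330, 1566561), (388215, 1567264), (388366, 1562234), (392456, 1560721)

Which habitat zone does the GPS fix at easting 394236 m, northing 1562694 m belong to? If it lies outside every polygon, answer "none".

Cast a ray rightward from (394236, 1562694). For each polygon, the edges (by vertex number in listed order) whose endpoints lie on opposite sides of northing = 1562694, where each meets that height, and whether that is right or left of the point:
Epsilon: 2–3 at easting≈389751.4 (left), 6–1 at easting≈396673.8 (right) → 1 crossing.
Iota: no edge straddles that height → 0 crossings.
Mu: 2–3 at easting≈389174.4 (left), 4–1 at easting≈393276.6 (left) → 0 crossings.
Alpha: 5–6 at easting≈388352.2 (left), 7–1 at easting≈393425.1 (left) → 0 crossings.
Only Epsilon has an odd count, so the point is inside Epsilon.

Epsilon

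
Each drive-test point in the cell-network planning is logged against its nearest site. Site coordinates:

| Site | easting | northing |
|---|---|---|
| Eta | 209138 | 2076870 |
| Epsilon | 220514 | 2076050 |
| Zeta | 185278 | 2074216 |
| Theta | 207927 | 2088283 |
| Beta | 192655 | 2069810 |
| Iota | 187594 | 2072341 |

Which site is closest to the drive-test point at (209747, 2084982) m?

Theta

Squared distances to each site:
Eta: 66175425.000; Epsilon: 195708913.000; Zeta: 714638717.000; Theta: 14209001.000; Beta: 522326048.000; Iota: 650550290.000.
Minimum at Theta.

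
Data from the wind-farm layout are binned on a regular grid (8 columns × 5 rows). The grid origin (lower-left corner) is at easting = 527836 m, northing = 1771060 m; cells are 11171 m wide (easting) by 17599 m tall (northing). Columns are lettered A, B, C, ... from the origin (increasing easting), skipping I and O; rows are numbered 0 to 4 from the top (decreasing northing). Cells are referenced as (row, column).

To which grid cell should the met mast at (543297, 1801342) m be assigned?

Column index: ⌊(543297 − 527836) / 11171⌋ = ⌊1.384⌋ = 1 → column B
Row offset from origin: ⌊(1801342 − 1771060) / 17599⌋ = ⌊1.721⌋ = 1 → row 3 (counted from top)

(3, B)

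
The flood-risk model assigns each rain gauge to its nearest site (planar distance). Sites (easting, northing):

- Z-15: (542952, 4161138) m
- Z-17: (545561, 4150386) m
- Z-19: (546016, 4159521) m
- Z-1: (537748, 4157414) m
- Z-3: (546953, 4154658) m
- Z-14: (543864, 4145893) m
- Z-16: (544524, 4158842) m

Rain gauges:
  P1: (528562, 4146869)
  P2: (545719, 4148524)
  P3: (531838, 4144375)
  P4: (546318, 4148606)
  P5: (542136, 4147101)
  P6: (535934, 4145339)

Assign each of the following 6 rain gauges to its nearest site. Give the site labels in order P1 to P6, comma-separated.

P1 → Z-1 (d²=195579621.00)
P2 → Z-17 (d²=3492008.00)
P3 → Z-14 (d²=146929000.00)
P4 → Z-17 (d²=3741449.00)
P5 → Z-14 (d²=4445248.00)
P6 → Z-14 (d²=63191816.00)

Z-1, Z-17, Z-14, Z-17, Z-14, Z-14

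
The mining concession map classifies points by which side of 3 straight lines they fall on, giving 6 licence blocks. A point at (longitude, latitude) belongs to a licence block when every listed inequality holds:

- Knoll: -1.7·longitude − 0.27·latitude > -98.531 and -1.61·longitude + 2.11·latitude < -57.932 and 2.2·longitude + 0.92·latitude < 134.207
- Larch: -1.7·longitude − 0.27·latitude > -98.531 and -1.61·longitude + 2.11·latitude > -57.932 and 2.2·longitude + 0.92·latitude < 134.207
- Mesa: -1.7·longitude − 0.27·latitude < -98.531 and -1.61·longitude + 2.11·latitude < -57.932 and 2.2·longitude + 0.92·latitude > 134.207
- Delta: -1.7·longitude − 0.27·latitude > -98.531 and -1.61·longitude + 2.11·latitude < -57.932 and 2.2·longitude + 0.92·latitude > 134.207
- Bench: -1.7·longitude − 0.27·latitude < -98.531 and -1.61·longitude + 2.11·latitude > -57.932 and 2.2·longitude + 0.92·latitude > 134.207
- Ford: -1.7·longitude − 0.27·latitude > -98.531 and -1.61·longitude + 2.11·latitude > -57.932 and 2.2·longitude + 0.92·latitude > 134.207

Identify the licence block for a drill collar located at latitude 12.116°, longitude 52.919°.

-1.7·52.919 − 0.27·12.116 = -93.234, which is > -98.531
-1.61·52.919 + 2.11·12.116 = -59.635, which is < -57.932
2.2·52.919 + 0.92·12.116 = 127.569, which is < 134.207
This sign pattern matches Knoll.

Knoll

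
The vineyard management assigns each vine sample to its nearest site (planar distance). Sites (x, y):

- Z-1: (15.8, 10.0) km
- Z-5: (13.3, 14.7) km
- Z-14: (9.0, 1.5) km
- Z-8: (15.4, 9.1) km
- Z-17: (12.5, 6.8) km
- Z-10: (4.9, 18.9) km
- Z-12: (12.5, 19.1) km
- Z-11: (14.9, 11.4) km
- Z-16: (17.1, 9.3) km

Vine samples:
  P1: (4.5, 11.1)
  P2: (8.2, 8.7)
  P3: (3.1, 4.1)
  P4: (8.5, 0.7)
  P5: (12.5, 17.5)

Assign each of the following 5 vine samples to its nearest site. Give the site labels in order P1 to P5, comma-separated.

P1 → Z-10 (d²=61.00)
P2 → Z-17 (d²=22.10)
P3 → Z-14 (d²=41.57)
P4 → Z-14 (d²=0.89)
P5 → Z-12 (d²=2.56)

Z-10, Z-17, Z-14, Z-14, Z-12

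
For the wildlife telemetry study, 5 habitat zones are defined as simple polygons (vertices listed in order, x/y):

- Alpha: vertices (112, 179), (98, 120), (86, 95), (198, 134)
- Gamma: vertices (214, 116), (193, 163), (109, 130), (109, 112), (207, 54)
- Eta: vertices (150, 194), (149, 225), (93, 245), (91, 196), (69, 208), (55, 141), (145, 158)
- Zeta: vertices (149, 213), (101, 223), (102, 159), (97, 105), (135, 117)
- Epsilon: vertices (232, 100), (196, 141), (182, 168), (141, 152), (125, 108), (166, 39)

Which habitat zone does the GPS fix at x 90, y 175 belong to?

Cast a ray rightward from (90, 175). For each polygon, the edges (by vertex number in listed order) whose endpoints lie on opposite sides of y = 175, where each meets that height, and whether that is right or left of the point:
Alpha: 1–2 at x≈111.1 (right), 4–1 at x≈119.6 (right) → 2 crossings.
Gamma: no edge straddles that height → 0 crossings.
Eta: 5–6 at x≈62.1 (left), 7–1 at x≈147.4 (right) → 1 crossing.
Zeta: 2–3 at x≈101.8 (right), 5–1 at x≈143.5 (right) → 2 crossings.
Epsilon: no edge straddles that height → 0 crossings.
Only Eta has an odd count, so the point is inside Eta.

Eta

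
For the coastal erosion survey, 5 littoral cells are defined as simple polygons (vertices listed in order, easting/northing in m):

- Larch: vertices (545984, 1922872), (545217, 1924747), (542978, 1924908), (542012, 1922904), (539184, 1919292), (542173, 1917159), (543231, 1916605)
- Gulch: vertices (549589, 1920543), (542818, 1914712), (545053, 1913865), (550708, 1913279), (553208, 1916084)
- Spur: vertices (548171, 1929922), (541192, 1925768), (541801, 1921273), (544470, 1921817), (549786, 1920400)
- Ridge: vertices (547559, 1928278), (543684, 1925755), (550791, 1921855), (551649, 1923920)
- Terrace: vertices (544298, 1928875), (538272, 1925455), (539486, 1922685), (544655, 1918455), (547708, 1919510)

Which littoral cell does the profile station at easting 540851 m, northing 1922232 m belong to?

Terrace

Cast a ray rightward from (540851, 1922232). For each polygon, the edges (by vertex number in listed order) whose endpoints lie on opposite sides of northing = 1922232, where each meets that height, and whether that is right or left of the point:
Larch: 4–5 at easting≈541485.9 (right), 7–1 at easting≈545702.9 (right) → 2 crossings.
Gulch: no edge straddles that height → 0 crossings.
Spur: 2–3 at easting≈541671.1 (right), 5–1 at easting≈549475.3 (right) → 2 crossings.
Ridge: 2–3 at easting≈550104.0 (right), 3–4 at easting≈550947.6 (right) → 2 crossings.
Terrace: 3–4 at easting≈540039.6 (left), 5–1 at easting≈546716.9 (right) → 1 crossing.
Only Terrace has an odd count, so the point is inside Terrace.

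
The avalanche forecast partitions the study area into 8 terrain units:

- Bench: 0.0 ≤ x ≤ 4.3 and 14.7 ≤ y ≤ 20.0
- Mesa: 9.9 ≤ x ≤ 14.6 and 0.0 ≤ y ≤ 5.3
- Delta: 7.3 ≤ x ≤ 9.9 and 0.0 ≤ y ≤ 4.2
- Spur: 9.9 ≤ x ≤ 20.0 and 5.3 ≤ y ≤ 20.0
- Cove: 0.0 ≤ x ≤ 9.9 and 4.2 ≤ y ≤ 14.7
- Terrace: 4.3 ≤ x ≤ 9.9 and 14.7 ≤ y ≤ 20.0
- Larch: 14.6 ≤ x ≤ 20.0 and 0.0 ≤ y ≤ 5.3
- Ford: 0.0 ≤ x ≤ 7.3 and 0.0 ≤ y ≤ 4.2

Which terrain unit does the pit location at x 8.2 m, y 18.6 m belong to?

Terrace

The point has x = 8.2 and y = 18.6.
Only Terrace satisfies 4.3 ≤ x ≤ 9.9 and 14.7 ≤ y ≤ 20.0.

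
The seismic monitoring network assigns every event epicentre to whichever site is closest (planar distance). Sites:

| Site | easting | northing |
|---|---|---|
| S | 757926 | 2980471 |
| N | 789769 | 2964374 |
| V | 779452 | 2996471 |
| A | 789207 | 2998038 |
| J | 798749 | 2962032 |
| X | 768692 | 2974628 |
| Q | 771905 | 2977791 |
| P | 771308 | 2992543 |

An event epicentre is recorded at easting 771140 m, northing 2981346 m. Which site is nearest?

Q

Squared distances to each site:
S: 175375421.000; N: 635088425.000; V: 297854969.000; A: 605039353.000; J: 1135287477.000; X: 51124228.000; Q: 13223250.000; P: 125401033.000.
Minimum at Q.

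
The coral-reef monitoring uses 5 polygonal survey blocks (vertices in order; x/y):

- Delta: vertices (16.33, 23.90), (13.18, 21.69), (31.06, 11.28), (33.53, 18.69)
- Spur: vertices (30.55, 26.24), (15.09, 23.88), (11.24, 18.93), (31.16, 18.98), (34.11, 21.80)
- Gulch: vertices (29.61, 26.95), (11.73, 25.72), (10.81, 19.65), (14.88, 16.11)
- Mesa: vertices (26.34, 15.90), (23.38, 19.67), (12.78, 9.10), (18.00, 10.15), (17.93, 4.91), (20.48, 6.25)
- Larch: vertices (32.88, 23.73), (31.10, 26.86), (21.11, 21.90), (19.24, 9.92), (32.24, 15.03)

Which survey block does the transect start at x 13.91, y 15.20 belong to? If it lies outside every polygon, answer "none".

Cast a ray rightward from (13.91, 15.20). For each polygon, the edges (by vertex number in listed order) whose endpoints lie on opposite sides of y = 15.20, where each meets that height, and whether that is right or left of the point:
Delta: 2–3 at x≈24.327 (right), 3–4 at x≈32.367 (right) → 2 crossings.
Spur: no edge straddles that height → 0 crossings.
Gulch: no edge straddles that height → 0 crossings.
Mesa: 2–3 at x≈18.897 (right), 6–1 at x≈25.915 (right) → 2 crossings.
Larch: 3–4 at x≈20.064 (right), 5–1 at x≈32.253 (right) → 2 crossings.
All counts are even, so the point lies outside every listed polygon.

none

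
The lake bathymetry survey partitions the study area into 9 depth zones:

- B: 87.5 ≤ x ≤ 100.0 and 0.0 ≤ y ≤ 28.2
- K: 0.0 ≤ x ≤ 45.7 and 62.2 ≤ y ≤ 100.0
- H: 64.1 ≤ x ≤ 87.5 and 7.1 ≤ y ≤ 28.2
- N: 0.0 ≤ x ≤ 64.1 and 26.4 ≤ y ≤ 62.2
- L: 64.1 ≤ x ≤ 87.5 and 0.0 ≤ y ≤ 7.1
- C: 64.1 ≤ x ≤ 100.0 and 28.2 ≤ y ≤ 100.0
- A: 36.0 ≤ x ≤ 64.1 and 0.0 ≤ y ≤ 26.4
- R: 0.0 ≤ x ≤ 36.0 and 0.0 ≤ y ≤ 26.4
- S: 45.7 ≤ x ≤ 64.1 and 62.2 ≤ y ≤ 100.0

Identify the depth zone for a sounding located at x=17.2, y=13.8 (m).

The point has x = 17.2 and y = 13.8.
Only R satisfies 0.0 ≤ x ≤ 36.0 and 0.0 ≤ y ≤ 26.4.

R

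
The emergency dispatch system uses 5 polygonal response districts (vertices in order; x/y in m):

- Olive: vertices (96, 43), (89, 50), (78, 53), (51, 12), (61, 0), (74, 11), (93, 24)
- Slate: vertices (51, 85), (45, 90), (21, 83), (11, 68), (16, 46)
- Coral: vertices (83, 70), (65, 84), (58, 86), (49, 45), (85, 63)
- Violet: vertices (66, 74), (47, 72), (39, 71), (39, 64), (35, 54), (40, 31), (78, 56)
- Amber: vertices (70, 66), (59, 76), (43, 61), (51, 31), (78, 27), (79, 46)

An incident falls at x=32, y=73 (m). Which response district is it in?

Slate

Cast a ray rightward from (32, 73). For each polygon, the edges (by vertex number in listed order) whose endpoints lie on opposite sides of y = 73, where each meets that height, and whether that is right or left of the point:
Olive: no edge straddles that height → 0 crossings.
Slate: 3–4 at x≈14.3 (left), 5–1 at x≈40.2 (right) → 1 crossing.
Coral: 1–2 at x≈79.1 (right), 3–4 at x≈55.1 (right) → 2 crossings.
Violet: 1–2 at x≈56.5 (right), 7–1 at x≈66.7 (right) → 2 crossings.
Amber: 1–2 at x≈62.3 (right), 2–3 at x≈55.8 (right) → 2 crossings.
Only Slate has an odd count, so the point is inside Slate.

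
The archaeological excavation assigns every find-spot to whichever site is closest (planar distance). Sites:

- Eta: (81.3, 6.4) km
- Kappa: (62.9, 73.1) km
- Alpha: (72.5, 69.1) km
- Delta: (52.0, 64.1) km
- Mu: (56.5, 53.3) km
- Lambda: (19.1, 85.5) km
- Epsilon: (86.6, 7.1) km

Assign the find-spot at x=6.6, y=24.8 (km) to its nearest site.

Mu

Squared distances to each site:
Eta: 5918.650; Kappa: 5502.580; Alpha: 6305.300; Delta: 3605.650; Mu: 3302.260; Lambda: 3840.740; Epsilon: 6713.290.
Minimum at Mu.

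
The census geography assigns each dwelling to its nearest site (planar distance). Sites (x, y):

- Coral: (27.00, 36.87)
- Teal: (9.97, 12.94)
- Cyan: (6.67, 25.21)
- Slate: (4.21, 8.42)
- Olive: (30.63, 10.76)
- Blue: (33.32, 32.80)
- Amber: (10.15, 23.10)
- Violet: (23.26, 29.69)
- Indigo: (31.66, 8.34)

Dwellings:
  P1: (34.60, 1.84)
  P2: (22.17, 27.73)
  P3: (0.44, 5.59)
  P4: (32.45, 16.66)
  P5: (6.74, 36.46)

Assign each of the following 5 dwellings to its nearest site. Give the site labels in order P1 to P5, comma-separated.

Indigo, Violet, Slate, Olive, Cyan

P1 → Indigo (d²=50.89)
P2 → Violet (d²=5.03)
P3 → Slate (d²=22.22)
P4 → Olive (d²=38.12)
P5 → Cyan (d²=126.57)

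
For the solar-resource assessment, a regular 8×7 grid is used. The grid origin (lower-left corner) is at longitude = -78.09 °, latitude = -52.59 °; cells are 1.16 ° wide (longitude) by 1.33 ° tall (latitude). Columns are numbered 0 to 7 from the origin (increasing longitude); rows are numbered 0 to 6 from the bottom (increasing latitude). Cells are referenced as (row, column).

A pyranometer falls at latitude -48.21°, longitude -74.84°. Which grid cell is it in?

Column index: ⌊(-74.84 − -78.09) / 1.16⌋ = ⌊2.802⌋ = 2
Row offset from origin: ⌊(-48.21 − -52.59) / 1.33⌋ = ⌊3.293⌋ = 3 → row 3

(3, 2)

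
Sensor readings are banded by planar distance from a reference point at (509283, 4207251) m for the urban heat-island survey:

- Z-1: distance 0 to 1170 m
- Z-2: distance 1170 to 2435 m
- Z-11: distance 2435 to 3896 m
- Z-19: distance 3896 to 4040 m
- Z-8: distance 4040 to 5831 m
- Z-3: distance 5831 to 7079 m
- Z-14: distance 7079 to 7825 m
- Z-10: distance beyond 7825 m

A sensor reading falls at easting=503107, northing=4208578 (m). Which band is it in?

Z-3

Distance = √((503107−509283)² + (4208578−4207251)²) = √(38142976.000 + 1760929.000) = 6316.954 m.
5831 ≤ 6316.954 < 7079 → Z-3.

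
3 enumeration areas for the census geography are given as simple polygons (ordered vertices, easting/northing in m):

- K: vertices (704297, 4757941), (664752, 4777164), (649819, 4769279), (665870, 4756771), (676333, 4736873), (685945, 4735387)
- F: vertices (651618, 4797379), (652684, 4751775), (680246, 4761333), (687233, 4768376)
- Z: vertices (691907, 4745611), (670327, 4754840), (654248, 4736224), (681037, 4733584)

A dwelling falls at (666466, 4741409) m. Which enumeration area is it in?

Z

Cast a ray rightward from (666466, 4741409). For each polygon, the edges (by vertex number in listed order) whose endpoints lie on opposite sides of northing = 4741409, where each meets that height, and whether that is right or left of the point:
K: 4–5 at easting≈673947.8 (right), 6–1 at easting≈690845.1 (right) → 2 crossings.
F: no edge straddles that height → 0 crossings.
Z: 2–3 at easting≈658726.4 (left), 4–1 at easting≈688109.2 (right) → 1 crossing.
Only Z has an odd count, so the point is inside Z.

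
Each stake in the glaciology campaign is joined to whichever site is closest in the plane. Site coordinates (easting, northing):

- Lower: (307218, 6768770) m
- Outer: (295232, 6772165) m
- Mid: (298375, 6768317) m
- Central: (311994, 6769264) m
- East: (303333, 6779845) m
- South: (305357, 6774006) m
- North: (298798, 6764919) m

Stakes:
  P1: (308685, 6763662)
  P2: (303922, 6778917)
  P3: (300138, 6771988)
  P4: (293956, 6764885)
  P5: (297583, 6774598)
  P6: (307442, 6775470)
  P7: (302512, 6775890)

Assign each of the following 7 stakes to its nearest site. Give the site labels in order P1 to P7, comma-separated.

Lower, East, Mid, North, Outer, South, South

P1 → Lower (d²=28243753.00)
P2 → East (d²=1208105.00)
P3 → Mid (d²=16584410.00)
P4 → North (d²=23446120.00)
P5 → Outer (d²=11446690.00)
P6 → South (d²=6490521.00)
P7 → South (d²=11643481.00)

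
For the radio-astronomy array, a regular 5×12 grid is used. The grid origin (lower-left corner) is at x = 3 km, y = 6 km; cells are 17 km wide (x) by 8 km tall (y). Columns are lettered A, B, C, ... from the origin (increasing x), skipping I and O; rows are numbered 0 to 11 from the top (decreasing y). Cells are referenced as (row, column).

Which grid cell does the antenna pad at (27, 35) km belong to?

(8, B)

Column index: ⌊(27 − 3) / 17⌋ = ⌊1.412⌋ = 1 → column B
Row offset from origin: ⌊(35 − 6) / 8⌋ = ⌊3.625⌋ = 3 → row 8 (counted from top)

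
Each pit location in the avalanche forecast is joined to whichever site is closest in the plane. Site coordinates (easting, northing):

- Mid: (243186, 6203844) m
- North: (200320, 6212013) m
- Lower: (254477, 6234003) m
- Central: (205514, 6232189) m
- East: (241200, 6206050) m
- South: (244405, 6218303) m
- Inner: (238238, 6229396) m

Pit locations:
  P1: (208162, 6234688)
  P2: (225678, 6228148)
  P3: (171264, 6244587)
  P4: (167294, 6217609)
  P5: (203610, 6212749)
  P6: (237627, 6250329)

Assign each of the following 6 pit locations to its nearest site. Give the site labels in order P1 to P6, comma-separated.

P1 → Central (d²=13256905.00)
P2 → Inner (d²=159311104.00)
P3 → Central (d²=1326772904.00)
P4 → North (d²=1122031892.00)
P5 → North (d²=11365796.00)
P6 → Inner (d²=438563810.00)

Central, Inner, Central, North, North, Inner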